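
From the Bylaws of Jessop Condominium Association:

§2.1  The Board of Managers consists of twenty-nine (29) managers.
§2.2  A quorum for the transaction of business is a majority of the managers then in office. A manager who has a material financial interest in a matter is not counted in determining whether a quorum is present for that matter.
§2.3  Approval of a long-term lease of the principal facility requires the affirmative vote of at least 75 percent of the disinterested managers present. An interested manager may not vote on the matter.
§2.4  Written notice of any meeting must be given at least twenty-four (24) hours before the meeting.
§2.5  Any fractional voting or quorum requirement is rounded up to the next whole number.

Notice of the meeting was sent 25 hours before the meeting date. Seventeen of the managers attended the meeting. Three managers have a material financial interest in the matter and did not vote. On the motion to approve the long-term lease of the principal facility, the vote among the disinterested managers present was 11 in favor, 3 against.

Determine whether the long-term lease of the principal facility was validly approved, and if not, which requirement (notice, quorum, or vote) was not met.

Invalid — quorum requirement not satisfied.

Notice: 25 hours given; 24 required (25 ≥ 24). Satisfied.
Quorum: 17 present, but the 3 interested managers do not count, leaving 14. Quorum is 15. Not satisfied.
Vote: the long-term lease of the principal facility requires three-fourths of the disinterested managers present (17 − 3 = 14). 3/4 of 14 = 10.50, rounded up to 11, so 11 affirmative votes are needed; 11 voted in favor. Satisfied. (Moot — without a quorum no business can be validly transacted.)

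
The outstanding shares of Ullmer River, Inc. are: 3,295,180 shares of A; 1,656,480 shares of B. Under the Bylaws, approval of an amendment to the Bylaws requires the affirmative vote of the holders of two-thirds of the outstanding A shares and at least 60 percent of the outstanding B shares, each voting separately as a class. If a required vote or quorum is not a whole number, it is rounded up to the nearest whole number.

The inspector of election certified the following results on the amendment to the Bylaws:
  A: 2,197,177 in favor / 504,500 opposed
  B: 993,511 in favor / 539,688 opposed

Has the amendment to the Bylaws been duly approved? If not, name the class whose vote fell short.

Not approved — the B shares did not give the required vote.

A: 2/3 of 3295180 = 2196786.67, rounded up to 2196787; 2,196,787 required, 2,197,177 in favor — approved.
B: 3/5 of 1656480 = 993888; 993,888 required, 993,511 in favor — not approved.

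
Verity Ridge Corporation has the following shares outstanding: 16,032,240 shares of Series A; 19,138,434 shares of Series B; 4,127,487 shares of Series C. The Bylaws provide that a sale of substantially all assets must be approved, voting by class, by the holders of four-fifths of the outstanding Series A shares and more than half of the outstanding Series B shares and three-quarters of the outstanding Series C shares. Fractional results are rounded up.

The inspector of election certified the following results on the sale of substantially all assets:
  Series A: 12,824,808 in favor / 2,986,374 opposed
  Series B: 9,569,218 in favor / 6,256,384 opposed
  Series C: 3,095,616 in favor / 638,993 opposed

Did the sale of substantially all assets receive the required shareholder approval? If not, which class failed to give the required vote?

Not approved — the Series A shares did not give the required vote.

Series A: 4/5 of 16032240 = 12825792; 12,825,792 required, 12,824,808 in favor — not approved.
Series B: a majority of 19138434 is 9569218; 9,569,218 required, 9,569,218 in favor — approved.
Series C: 3/4 of 4127487 = 3095615.25, rounded up to 3095616; 3,095,616 required, 3,095,616 in favor — approved.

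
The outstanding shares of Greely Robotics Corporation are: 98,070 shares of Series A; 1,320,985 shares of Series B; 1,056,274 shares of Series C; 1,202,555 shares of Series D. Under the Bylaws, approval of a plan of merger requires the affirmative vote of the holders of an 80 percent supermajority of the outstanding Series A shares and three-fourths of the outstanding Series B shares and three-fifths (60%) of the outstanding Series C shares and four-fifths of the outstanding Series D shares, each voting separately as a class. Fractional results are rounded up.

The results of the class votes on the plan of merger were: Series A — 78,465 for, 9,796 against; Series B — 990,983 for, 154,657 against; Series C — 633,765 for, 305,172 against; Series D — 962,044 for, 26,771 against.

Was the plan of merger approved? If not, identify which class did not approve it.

Series A: 4/5 of 98070 = 78456; 78,456 required, 78,465 in favor — approved.
Series B: 3/4 of 1320985 = 990738.75, rounded up to 990739; 990,739 required, 990,983 in favor — approved.
Series C: 3/5 of 1056274 = 633764.40, rounded up to 633765; 633,765 required, 633,765 in favor — approved.
Series D: 4/5 of 1202555 = 962044; 962,044 required, 962,044 in favor — approved.

Approved — every class gave the required vote.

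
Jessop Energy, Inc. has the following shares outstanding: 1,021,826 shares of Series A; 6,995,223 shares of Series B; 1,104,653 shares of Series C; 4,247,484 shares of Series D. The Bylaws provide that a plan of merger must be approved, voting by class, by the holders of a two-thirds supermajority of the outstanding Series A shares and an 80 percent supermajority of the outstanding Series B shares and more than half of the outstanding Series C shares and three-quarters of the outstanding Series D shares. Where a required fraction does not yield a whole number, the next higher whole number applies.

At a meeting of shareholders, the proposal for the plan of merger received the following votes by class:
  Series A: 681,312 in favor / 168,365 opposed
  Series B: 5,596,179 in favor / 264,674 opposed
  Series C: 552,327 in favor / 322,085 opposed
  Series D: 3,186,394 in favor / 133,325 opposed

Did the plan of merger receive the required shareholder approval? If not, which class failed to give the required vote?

Series A: 2/3 of 1021826 = 681217.33, rounded up to 681218; 681,218 required, 681,312 in favor — approved.
Series B: 4/5 of 6995223 = 5596178.40, rounded up to 5596179; 5,596,179 required, 5,596,179 in favor — approved.
Series C: a majority of 1104653 is 552327; 552,327 required, 552,327 in favor — approved.
Series D: 3/4 of 4247484 = 3185613; 3,185,613 required, 3,186,394 in favor — approved.

Approved — every class gave the required vote.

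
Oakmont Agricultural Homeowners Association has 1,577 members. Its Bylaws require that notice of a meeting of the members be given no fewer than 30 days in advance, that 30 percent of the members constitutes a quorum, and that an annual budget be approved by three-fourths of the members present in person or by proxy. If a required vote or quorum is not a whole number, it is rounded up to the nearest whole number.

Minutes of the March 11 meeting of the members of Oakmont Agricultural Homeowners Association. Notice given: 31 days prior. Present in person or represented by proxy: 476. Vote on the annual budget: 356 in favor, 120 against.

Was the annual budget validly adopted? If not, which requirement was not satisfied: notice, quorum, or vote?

Notice: 31 days given; 30 required. Satisfied.
Quorum: 30% of 1,577 = 473.10, rounded up to 474; 476 present. Satisfied.
Vote: requires three-fourths of those present (476); 3/4 of 476 = 357, so 357 needed; 356 in favor. Not satisfied.

Invalid — vote requirement not satisfied.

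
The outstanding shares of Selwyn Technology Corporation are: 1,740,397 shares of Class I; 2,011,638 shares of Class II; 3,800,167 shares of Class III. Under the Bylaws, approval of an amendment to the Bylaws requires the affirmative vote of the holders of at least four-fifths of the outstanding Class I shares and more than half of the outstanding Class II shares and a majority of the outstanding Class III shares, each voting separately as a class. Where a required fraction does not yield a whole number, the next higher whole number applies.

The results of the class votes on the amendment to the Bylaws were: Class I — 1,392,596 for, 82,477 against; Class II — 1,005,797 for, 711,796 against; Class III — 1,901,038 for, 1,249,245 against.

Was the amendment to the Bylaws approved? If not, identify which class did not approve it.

Not approved — the Class II shares did not give the required vote.

Class I: 4/5 of 1740397 = 1392317.60, rounded up to 1392318; 1,392,318 required, 1,392,596 in favor — approved.
Class II: a majority of 2011638 is 1005820; 1,005,820 required, 1,005,797 in favor — not approved.
Class III: a majority of 3800167 is 1900084; 1,900,084 required, 1,901,038 in favor — approved.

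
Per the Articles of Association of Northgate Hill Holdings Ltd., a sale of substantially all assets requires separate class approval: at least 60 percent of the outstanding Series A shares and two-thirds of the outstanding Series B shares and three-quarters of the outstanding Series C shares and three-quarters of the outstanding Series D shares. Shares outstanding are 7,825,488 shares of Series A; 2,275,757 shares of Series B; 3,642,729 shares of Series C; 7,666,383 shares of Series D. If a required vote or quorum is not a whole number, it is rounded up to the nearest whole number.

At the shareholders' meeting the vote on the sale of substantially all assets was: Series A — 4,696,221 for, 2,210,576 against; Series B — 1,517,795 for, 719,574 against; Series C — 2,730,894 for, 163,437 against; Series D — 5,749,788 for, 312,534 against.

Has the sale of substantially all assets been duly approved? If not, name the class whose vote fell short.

Not approved — the Series C shares did not give the required vote.

Series A: 3/5 of 7825488 = 4695292.80, rounded up to 4695293; 4,695,293 required, 4,696,221 in favor — approved.
Series B: 2/3 of 2275757 = 1517171.33, rounded up to 1517172; 1,517,172 required, 1,517,795 in favor — approved.
Series C: 3/4 of 3642729 = 2732046.75, rounded up to 2732047; 2,732,047 required, 2,730,894 in favor — not approved.
Series D: 3/4 of 7666383 = 5749787.25, rounded up to 5749788; 5,749,788 required, 5,749,788 in favor — approved.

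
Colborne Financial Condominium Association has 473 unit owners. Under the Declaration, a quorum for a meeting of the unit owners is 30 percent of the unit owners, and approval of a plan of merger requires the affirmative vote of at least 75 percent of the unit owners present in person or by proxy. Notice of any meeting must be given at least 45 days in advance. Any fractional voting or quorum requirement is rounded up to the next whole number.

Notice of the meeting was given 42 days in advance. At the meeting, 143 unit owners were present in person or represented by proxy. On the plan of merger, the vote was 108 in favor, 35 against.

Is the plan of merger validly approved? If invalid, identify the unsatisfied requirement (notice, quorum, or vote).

Notice: 42 days given; 45 required. Not satisfied.
Quorum: 30% of 473 = 141.90, rounded up to 142; 143 present. Satisfied.
Vote: requires three-fourths of those present (143); 3/4 of 143 = 107.25, rounded up to 108, so 108 needed; 108 in favor. Satisfied.

Invalid — notice requirement not satisfied.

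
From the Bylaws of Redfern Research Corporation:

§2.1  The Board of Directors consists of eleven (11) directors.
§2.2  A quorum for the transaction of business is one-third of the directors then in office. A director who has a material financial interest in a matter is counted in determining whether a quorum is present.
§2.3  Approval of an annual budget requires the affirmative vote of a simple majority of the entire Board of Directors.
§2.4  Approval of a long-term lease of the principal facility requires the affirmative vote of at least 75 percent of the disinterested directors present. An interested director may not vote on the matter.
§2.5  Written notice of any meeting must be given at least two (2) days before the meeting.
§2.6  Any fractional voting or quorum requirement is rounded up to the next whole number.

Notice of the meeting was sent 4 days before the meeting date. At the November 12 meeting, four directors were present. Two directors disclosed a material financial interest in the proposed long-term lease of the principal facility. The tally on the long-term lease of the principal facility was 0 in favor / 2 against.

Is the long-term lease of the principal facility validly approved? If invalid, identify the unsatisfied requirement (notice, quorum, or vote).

Notice: 4 days given; 2 required (4 ≥ 2). Satisfied.
Quorum: 4 present (interested directors count toward quorum); quorum is 4. Satisfied.
Vote: the long-term lease of the principal facility requires three-fourths of the disinterested directors present (4 − 2 = 2). 3/4 of 2 = 1.50, rounded up to 2, so 2 affirmative votes are needed; 0 voted in favor. Not satisfied.

Invalid — vote requirement not satisfied.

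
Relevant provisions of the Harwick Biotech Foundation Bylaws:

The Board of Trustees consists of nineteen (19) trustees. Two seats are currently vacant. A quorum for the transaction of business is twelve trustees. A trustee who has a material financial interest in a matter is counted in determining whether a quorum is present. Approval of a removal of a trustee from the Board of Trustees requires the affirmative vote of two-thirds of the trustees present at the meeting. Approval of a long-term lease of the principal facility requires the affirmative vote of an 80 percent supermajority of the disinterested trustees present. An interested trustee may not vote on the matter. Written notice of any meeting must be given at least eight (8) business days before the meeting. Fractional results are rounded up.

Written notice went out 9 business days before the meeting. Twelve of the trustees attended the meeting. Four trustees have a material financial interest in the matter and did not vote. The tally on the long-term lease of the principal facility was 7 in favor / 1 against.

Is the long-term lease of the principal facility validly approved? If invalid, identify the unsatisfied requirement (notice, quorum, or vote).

Notice: 9 business days given; 8 required (9 ≥ 8). Satisfied.
Quorum: 12 present (interested trustees count toward quorum); quorum is 12. Satisfied.
Vote: the long-term lease of the principal facility requires four-fifths of the disinterested trustees present (12 − 4 = 8). 4/5 of 8 = 6.40, rounded up to 7, so 7 affirmative votes are needed; 7 voted in favor. Satisfied.

Valid — all requirements satisfied.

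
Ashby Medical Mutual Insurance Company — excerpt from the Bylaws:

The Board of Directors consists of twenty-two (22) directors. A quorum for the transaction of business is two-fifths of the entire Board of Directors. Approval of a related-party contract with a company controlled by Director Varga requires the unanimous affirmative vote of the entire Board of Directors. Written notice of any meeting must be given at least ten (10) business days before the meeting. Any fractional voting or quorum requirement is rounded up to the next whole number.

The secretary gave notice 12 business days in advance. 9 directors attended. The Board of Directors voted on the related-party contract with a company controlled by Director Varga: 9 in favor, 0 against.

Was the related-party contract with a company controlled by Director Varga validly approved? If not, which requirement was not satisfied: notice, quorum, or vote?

Notice: 12 business days given; 10 required (12 ≥ 10). Satisfied.
Quorum: 9 present; quorum is 9. Satisfied.
Vote: the related-party contract with a company controlled by Director Varga requires the unanimous vote of the entire Board of Directors (22). Unanimous means all 22, so 22 affirmative votes are needed; 9 voted in favor. Not satisfied.

Invalid — vote requirement not satisfied.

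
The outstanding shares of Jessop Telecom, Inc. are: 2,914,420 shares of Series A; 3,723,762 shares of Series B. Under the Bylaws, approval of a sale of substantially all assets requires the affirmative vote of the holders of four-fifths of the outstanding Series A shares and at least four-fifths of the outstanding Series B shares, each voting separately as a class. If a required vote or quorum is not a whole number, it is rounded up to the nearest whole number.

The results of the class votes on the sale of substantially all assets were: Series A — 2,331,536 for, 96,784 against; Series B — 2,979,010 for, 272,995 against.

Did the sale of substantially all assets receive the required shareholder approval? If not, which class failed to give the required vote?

Series A: 4/5 of 2914420 = 2331536; 2,331,536 required, 2,331,536 in favor — approved.
Series B: 4/5 of 3723762 = 2979009.60, rounded up to 2979010; 2,979,010 required, 2,979,010 in favor — approved.

Approved — every class gave the required vote.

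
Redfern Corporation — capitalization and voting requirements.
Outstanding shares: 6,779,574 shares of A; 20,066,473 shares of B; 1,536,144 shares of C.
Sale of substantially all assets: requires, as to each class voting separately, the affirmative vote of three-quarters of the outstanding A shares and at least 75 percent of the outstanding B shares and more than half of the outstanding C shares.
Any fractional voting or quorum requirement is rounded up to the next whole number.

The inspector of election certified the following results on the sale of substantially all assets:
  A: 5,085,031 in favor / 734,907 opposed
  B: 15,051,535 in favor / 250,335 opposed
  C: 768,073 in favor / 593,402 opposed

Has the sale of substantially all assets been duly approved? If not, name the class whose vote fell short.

Approved — every class gave the required vote.

A: 3/4 of 6779574 = 5084680.50, rounded up to 5084681; 5,084,681 required, 5,085,031 in favor — approved.
B: 3/4 of 20066473 = 15049854.75, rounded up to 15049855; 15,049,855 required, 15,051,535 in favor — approved.
C: a majority of 1536144 is 768073; 768,073 required, 768,073 in favor — approved.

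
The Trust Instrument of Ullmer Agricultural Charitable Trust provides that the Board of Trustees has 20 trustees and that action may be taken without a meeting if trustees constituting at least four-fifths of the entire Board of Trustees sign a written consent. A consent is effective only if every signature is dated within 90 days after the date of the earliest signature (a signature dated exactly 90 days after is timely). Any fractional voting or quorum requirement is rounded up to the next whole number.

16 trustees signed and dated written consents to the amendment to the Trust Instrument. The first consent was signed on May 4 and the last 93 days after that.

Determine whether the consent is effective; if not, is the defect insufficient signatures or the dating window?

Signatures required: at least four-fifths of 20 — 4/5 of 20 = 16, so 16 needed; 16 signed. Sufficient.
Dating window: the latest signature is 93 days after the earliest; the limit is 90 days. Outside the window.

Not effective — dating-window requirement not satisfied.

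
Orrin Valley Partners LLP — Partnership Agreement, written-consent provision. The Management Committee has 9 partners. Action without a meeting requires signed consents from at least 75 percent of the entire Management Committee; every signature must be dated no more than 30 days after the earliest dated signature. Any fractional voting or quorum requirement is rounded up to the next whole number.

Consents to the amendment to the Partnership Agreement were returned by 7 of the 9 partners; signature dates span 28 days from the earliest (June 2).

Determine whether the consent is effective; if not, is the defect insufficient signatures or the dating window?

Effective — both the signature and dating-window requirements are satisfied.

Signatures required: at least 75 percent of 9 — 3/4 of 9 = 6.75, rounded up to 7, so 7 needed; 7 signed. Sufficient.
Dating window: the latest signature is 28 days after the earliest; the limit is 30 days. Within the window.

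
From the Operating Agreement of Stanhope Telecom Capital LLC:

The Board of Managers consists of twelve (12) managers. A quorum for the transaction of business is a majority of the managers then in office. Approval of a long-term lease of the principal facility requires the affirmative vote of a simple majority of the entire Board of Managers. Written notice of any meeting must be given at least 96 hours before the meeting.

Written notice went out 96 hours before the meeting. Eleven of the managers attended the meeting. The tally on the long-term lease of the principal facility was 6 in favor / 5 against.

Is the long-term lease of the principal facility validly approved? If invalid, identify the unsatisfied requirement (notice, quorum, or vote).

Invalid — vote requirement not satisfied.

Notice: 96 hours given; 96 required (96 ≥ 96). Satisfied.
Quorum: 11 present; quorum is 7. Satisfied.
Vote: the long-term lease of the principal facility requires a majority of the entire Board of Managers (12). A majority of 12 is 7, so 7 affirmative votes are needed; 6 voted in favor. Not satisfied.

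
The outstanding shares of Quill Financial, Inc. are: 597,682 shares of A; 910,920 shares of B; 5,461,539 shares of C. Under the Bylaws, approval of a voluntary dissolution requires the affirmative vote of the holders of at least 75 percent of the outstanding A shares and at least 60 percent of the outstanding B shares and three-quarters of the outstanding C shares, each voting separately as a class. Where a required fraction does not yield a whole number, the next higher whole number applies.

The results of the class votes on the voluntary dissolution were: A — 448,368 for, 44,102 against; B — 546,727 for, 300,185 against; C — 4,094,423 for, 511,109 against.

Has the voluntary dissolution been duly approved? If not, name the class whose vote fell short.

Not approved — the C shares did not give the required vote.

A: 3/4 of 597682 = 448261.50, rounded up to 448262; 448,262 required, 448,368 in favor — approved.
B: 3/5 of 910920 = 546552; 546,552 required, 546,727 in favor — approved.
C: 3/4 of 5461539 = 4096154.25, rounded up to 4096155; 4,096,155 required, 4,094,423 in favor — not approved.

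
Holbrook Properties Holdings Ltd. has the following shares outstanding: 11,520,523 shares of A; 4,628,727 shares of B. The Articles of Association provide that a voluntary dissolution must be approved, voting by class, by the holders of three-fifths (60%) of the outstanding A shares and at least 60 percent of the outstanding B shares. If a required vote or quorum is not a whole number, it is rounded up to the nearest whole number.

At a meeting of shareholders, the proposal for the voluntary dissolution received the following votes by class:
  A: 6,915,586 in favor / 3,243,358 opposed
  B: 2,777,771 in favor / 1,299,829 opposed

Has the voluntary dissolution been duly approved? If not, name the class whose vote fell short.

Approved — every class gave the required vote.

A: 3/5 of 11520523 = 6912313.80, rounded up to 6912314; 6,912,314 required, 6,915,586 in favor — approved.
B: 3/5 of 4628727 = 2777236.20, rounded up to 2777237; 2,777,237 required, 2,777,771 in favor — approved.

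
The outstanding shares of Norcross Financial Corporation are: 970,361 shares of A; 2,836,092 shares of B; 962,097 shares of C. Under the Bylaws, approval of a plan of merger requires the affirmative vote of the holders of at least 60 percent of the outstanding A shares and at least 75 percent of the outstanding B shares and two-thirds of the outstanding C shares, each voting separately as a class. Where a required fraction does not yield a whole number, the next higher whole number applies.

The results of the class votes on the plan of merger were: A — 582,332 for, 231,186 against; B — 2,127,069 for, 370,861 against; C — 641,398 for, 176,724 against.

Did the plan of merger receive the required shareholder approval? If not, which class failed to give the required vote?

A: 3/5 of 970361 = 582216.60, rounded up to 582217; 582,217 required, 582,332 in favor — approved.
B: 3/4 of 2836092 = 2127069; 2,127,069 required, 2,127,069 in favor — approved.
C: 2/3 of 962097 = 641398; 641,398 required, 641,398 in favor — approved.

Approved — every class gave the required vote.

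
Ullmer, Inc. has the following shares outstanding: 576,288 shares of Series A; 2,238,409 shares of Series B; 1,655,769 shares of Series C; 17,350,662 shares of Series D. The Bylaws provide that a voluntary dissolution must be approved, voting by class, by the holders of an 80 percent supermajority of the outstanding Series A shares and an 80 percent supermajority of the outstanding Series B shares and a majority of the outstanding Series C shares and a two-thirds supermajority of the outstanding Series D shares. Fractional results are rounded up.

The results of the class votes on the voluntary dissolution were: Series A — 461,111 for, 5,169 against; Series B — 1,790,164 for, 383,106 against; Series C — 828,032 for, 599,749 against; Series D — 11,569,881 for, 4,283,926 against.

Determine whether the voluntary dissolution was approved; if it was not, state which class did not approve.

Series A: 4/5 of 576288 = 461030.40, rounded up to 461031; 461,031 required, 461,111 in favor — approved.
Series B: 4/5 of 2238409 = 1790727.20, rounded up to 1790728; 1,790,728 required, 1,790,164 in favor — not approved.
Series C: a majority of 1655769 is 827885; 827,885 required, 828,032 in favor — approved.
Series D: 2/3 of 17350662 = 11567108; 11,567,108 required, 11,569,881 in favor — approved.

Not approved — the Series B shares did not give the required vote.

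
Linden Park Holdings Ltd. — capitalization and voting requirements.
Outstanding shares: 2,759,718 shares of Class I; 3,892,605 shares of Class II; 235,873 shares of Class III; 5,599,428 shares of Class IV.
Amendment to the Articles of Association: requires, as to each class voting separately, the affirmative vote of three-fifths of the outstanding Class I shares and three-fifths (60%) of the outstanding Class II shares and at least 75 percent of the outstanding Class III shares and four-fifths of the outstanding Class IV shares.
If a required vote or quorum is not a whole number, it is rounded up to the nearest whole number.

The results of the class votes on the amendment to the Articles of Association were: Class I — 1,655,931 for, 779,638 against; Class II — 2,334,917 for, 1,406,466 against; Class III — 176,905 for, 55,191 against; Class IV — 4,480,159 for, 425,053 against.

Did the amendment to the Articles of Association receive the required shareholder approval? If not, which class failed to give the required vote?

Class I: 3/5 of 2759718 = 1655830.80, rounded up to 1655831; 1,655,831 required, 1,655,931 in favor — approved.
Class II: 3/5 of 3892605 = 2335563; 2,335,563 required, 2,334,917 in favor — not approved.
Class III: 3/4 of 235873 = 176904.75, rounded up to 176905; 176,905 required, 176,905 in favor — approved.
Class IV: 4/5 of 5599428 = 4479542.40, rounded up to 4479543; 4,479,543 required, 4,480,159 in favor — approved.

Not approved — the Class II shares did not give the required vote.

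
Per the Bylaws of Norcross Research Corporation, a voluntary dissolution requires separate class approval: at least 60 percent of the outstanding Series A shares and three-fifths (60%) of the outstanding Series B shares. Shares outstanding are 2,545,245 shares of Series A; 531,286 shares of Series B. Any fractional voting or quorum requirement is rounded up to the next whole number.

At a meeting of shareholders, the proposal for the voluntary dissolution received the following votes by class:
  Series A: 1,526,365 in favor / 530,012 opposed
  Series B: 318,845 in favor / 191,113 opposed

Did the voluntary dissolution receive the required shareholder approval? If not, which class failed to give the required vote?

Not approved — the Series A shares did not give the required vote.

Series A: 3/5 of 2545245 = 1527147; 1,527,147 required, 1,526,365 in favor — not approved.
Series B: 3/5 of 531286 = 318771.60, rounded up to 318772; 318,772 required, 318,845 in favor — approved.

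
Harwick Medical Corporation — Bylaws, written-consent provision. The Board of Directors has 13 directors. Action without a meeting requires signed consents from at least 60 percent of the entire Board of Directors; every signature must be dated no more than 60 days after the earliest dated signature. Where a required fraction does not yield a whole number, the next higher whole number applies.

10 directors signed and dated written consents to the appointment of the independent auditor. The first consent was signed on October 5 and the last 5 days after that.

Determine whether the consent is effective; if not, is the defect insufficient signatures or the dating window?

Signatures required: at least 60 percent of 13 — 3/5 of 13 = 7.80, rounded up to 8, so 8 needed; 10 signed. Sufficient.
Dating window: the latest signature is 5 days after the earliest; the limit is 60 days. Within the window.

Effective — both the signature and dating-window requirements are satisfied.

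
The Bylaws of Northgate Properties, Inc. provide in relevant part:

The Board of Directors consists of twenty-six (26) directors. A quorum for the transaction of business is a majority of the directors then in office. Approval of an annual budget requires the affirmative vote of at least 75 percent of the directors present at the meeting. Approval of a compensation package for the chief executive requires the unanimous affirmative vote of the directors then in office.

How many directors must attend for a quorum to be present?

14

A majority of 26 is 14.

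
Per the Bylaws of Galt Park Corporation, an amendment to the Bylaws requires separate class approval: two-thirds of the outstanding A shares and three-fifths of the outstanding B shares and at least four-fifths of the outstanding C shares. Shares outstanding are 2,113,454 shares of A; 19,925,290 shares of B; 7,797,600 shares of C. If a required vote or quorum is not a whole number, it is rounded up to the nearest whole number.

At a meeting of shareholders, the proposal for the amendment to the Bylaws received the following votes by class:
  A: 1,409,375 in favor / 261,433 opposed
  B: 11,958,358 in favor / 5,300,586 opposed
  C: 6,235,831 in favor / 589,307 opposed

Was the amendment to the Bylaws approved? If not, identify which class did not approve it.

A: 2/3 of 2113454 = 1408969.33, rounded up to 1408970; 1,408,970 required, 1,409,375 in favor — approved.
B: 3/5 of 19925290 = 11955174; 11,955,174 required, 11,958,358 in favor — approved.
C: 4/5 of 7797600 = 6238080; 6,238,080 required, 6,235,831 in favor — not approved.

Not approved — the C shares did not give the required vote.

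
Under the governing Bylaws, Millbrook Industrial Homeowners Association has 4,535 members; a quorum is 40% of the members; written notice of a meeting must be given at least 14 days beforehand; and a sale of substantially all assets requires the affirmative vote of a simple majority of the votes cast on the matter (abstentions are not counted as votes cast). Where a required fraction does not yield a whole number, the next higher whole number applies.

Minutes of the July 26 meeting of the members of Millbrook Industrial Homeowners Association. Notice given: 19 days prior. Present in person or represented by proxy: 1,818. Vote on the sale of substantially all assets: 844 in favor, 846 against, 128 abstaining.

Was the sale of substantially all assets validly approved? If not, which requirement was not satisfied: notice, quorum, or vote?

Notice: 19 days given; 14 required. Satisfied.
Quorum: 40% of 4,535 = 1,814; 1,818 present. Satisfied.
Vote: requires a majority of the votes cast (1,818 − 128 abstaining = 1,690); a majority of 1690 is 846, so 846 needed; 844 in favor. Not satisfied.

Invalid — vote requirement not satisfied.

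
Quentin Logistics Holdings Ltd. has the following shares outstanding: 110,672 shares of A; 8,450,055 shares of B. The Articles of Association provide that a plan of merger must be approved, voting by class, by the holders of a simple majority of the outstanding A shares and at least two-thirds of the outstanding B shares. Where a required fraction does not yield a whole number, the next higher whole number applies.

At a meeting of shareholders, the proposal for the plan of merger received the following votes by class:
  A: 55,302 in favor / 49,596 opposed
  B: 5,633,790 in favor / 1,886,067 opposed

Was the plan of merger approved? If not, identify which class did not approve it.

Not approved — the A shares did not give the required vote.

A: a majority of 110672 is 55337; 55,337 required, 55,302 in favor — not approved.
B: 2/3 of 8450055 = 5633370; 5,633,370 required, 5,633,790 in favor — approved.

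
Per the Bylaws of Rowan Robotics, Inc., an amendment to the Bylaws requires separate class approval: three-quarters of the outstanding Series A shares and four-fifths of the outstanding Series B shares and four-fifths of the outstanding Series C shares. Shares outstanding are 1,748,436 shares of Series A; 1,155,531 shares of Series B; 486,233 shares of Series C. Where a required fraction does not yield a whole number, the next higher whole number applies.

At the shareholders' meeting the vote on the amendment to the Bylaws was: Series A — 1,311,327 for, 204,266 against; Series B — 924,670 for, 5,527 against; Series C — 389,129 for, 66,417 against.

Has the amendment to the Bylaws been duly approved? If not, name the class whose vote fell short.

Series A: 3/4 of 1748436 = 1311327; 1,311,327 required, 1,311,327 in favor — approved.
Series B: 4/5 of 1155531 = 924424.80, rounded up to 924425; 924,425 required, 924,670 in favor — approved.
Series C: 4/5 of 486233 = 388986.40, rounded up to 388987; 388,987 required, 389,129 in favor — approved.

Approved — every class gave the required vote.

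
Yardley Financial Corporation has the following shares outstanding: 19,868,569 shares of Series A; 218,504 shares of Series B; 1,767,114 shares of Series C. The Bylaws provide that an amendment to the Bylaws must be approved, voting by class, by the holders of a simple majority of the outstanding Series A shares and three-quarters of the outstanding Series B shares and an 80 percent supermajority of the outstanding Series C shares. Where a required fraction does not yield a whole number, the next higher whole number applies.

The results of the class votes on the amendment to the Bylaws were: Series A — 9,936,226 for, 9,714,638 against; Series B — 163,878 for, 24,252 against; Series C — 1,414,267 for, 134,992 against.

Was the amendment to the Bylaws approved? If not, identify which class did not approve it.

Approved — every class gave the required vote.

Series A: a majority of 19868569 is 9934285; 9,934,285 required, 9,936,226 in favor — approved.
Series B: 3/4 of 218504 = 163878; 163,878 required, 163,878 in favor — approved.
Series C: 4/5 of 1767114 = 1413691.20, rounded up to 1413692; 1,413,692 required, 1,414,267 in favor — approved.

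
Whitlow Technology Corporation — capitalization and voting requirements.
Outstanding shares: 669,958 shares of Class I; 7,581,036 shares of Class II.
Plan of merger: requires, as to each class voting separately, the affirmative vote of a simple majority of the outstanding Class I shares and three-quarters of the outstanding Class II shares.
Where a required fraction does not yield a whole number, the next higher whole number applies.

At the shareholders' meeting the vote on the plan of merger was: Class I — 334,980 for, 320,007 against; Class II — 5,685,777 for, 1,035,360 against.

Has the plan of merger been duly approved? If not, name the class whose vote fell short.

Approved — every class gave the required vote.

Class I: a majority of 669958 is 334980; 334,980 required, 334,980 in favor — approved.
Class II: 3/4 of 7581036 = 5685777; 5,685,777 required, 5,685,777 in favor — approved.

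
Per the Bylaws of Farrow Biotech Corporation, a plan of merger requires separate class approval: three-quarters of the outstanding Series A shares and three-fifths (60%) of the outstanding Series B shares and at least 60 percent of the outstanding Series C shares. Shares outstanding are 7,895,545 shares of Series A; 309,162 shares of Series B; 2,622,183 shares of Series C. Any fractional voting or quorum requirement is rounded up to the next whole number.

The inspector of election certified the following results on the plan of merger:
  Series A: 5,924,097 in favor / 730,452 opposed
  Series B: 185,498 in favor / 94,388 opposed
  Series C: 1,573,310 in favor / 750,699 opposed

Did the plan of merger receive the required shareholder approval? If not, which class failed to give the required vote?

Approved — every class gave the required vote.

Series A: 3/4 of 7895545 = 5921658.75, rounded up to 5921659; 5,921,659 required, 5,924,097 in favor — approved.
Series B: 3/5 of 309162 = 185497.20, rounded up to 185498; 185,498 required, 185,498 in favor — approved.
Series C: 3/5 of 2622183 = 1573309.80, rounded up to 1573310; 1,573,310 required, 1,573,310 in favor — approved.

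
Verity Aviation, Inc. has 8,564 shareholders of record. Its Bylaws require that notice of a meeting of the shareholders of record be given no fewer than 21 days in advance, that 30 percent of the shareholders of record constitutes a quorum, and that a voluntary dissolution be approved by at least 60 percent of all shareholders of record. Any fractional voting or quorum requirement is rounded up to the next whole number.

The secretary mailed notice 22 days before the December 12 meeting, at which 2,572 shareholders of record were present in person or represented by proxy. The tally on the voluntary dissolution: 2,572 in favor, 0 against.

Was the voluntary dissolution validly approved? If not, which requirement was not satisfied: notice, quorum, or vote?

Notice: 22 days given; 21 required. Satisfied.
Quorum: 30% of 8,564 = 2,569.20, rounded up to 2,570; 2,572 present. Satisfied.
Vote: requires three-fifths of all shareholders of record (8,564); 3/5 of 8564 = 5138.40, rounded up to 5139, so 5,139 needed; 2,572 in favor. Not satisfied.

Invalid — vote requirement not satisfied.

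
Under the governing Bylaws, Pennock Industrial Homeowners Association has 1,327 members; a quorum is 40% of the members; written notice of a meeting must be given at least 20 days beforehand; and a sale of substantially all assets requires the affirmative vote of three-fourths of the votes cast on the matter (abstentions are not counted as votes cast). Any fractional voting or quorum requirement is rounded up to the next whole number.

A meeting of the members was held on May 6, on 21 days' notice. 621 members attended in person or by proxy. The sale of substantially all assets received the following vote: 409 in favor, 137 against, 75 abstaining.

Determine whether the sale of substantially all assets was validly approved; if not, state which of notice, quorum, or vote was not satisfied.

Notice: 21 days given; 20 required. Satisfied.
Quorum: 40% of 1,327 = 530.80, rounded up to 531; 621 present. Satisfied.
Vote: requires three-fourths of the votes cast (621 − 75 abstaining = 546); 3/4 of 546 = 409.50, rounded up to 410, so 410 needed; 409 in favor. Not satisfied.

Invalid — vote requirement not satisfied.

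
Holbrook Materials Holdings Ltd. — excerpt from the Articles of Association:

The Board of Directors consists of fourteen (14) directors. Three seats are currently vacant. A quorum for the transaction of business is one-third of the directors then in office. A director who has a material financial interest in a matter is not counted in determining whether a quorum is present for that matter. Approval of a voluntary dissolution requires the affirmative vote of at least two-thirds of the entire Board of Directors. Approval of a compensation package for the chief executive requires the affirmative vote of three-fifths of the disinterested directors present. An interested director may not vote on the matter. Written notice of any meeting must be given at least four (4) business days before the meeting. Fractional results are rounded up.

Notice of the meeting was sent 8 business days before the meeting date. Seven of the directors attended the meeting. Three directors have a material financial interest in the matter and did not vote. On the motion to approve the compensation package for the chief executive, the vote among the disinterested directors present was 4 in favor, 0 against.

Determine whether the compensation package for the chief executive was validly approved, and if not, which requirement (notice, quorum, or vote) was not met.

Valid — all requirements satisfied.

Notice: 8 business days given; 4 required (8 ≥ 4). Satisfied.
Quorum: 7 present, but the 3 interested directors do not count, leaving 4. Quorum is 4. Satisfied.
Vote: the compensation package for the chief executive requires three-fifths of the disinterested directors present (7 − 3 = 4). 3/5 of 4 = 2.40, rounded up to 3, so 3 affirmative votes are needed; 4 voted in favor. Satisfied.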